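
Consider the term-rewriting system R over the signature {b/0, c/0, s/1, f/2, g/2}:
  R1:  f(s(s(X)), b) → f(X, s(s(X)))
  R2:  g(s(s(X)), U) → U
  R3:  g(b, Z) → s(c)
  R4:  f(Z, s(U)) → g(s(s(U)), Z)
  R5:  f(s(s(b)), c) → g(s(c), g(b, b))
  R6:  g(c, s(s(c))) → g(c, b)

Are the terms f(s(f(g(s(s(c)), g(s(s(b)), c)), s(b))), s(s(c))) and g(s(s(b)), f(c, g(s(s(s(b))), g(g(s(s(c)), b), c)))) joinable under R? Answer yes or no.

Reduce t₁ = f(s(f(g(s(s(c)), g(s(s(b)), c)), s(b))), s(s(c))):
1. f(s(f(g(s(s(c)), g(s(s(b)), c)), s(b))), s(s(c)))  →  g(s(s(s(c))), s(f(g(s(s(c)), g(s(s(b)), c)), s(b))))   [R4 at ε]
2. g(s(s(s(c))), s(f(g(s(s(c)), g(s(s(b)), c)), s(b))))  →  s(f(g(s(s(c)), g(s(s(b)), c)), s(b)))   [R2 at ε]
3. s(f(g(s(s(c)), g(s(s(b)), c)), s(b)))  →  s(g(s(s(b)), g(s(s(c)), g(s(s(b)), c))))   [R4 at 1]
4. s(g(s(s(b)), g(s(s(c)), g(s(s(b)), c))))  →  s(g(s(s(c)), g(s(s(b)), c)))   [R2 at 1]
5. s(g(s(s(c)), g(s(s(b)), c)))  →  s(g(s(s(b)), c))   [R2 at 1]
6. s(g(s(s(b)), c))  →  s(c)   [R2 at 1]

Reduce t₂ = g(s(s(b)), f(c, g(s(s(s(b))), g(g(s(s(c)), b), c)))):
1. g(s(s(b)), f(c, g(s(s(s(b))), g(g(s(s(c)), b), c))))  →  f(c, g(s(s(s(b))), g(g(s(s(c)), b), c)))   [R2 at ε]
2. f(c, g(s(s(s(b))), g(g(s(s(c)), b), c)))  →  f(c, g(g(s(s(c)), b), c))   [R2 at 2]
3. f(c, g(g(s(s(c)), b), c))  →  f(c, g(b, c))   [R2 at 2.1]
4. f(c, g(b, c))  →  f(c, s(c))   [R3 at 2]
5. f(c, s(c))  →  g(s(s(c)), c)   [R4 at ε]
6. g(s(s(c)), c)  →  c   [R2 at ε]

no — NF(t₁) = s(c), NF(t₂) = c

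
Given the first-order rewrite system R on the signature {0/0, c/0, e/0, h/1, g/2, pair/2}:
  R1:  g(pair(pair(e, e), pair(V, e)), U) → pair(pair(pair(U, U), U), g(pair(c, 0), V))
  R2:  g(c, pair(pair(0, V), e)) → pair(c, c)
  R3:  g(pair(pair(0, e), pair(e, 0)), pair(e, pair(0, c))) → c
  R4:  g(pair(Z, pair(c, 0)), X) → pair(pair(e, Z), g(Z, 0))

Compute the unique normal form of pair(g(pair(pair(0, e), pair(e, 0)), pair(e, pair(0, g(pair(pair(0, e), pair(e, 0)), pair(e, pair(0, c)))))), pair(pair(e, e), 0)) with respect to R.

pair(c, pair(pair(e, e), 0))

1. pair(g(pair(pair(0, e), pair(e, 0)), pair(e, pair(0, g(pair(pair(0, e), pair(e, 0)), pair(e, pair(0, c)))))), pair(pair(e, e), 0))  →  pair(g(pair(pair(0, e), pair(e, 0)), pair(e, pair(0, c))), pair(pair(e, e), 0))   [R3 at 1.2.2.2]
2. pair(g(pair(pair(0, e), pair(e, 0)), pair(e, pair(0, c))), pair(pair(e, e), 0))  →  pair(c, pair(pair(e, e), 0))   [R3 at 1]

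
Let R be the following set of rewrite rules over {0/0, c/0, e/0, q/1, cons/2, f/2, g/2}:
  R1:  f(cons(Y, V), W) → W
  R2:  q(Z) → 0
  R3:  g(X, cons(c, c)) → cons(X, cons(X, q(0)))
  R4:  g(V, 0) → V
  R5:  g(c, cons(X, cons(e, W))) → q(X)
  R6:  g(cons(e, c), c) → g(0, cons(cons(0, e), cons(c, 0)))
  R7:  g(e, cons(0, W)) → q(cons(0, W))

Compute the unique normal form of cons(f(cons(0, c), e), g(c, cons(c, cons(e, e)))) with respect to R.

1. cons(f(cons(0, c), e), g(c, cons(c, cons(e, e))))  →  cons(e, g(c, cons(c, cons(e, e))))   [R1 at 1]
2. cons(e, g(c, cons(c, cons(e, e))))  →  cons(e, q(c))   [R5 at 2]
3. cons(e, q(c))  →  cons(e, 0)   [R2 at 2]

cons(e, 0)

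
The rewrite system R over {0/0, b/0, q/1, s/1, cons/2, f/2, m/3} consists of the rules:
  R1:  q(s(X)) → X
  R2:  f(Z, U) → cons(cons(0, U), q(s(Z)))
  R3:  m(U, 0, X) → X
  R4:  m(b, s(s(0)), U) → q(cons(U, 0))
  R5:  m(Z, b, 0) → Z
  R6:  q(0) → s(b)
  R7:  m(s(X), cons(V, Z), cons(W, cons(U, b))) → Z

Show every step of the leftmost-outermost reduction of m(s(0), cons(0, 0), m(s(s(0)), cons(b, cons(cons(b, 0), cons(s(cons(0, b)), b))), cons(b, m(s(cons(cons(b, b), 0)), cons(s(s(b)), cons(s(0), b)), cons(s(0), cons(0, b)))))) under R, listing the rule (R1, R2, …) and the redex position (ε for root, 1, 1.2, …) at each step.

1. m(s(0), cons(0, 0), m(s(s(0)), cons(b, cons(cons(b, 0), cons(s(cons(0, b)), b))), cons(b, m(s(cons(cons(b, b), 0)), cons(s(s(b)), cons(s(0), b)), cons(s(0), cons(0, b))))))  →  m(s(0), cons(0, 0), m(s(s(0)), cons(b, cons(cons(b, 0), cons(s(cons(0, b)), b))), cons(b, cons(s(0), b))))   [R7 at 3.3.2]
2. m(s(0), cons(0, 0), m(s(s(0)), cons(b, cons(cons(b, 0), cons(s(cons(0, b)), b))), cons(b, cons(s(0), b))))  →  m(s(0), cons(0, 0), cons(cons(b, 0), cons(s(cons(0, b)), b)))   [R7 at 3]
3. m(s(0), cons(0, 0), cons(cons(b, 0), cons(s(cons(0, b)), b)))  →  0   [R7 at ε]

0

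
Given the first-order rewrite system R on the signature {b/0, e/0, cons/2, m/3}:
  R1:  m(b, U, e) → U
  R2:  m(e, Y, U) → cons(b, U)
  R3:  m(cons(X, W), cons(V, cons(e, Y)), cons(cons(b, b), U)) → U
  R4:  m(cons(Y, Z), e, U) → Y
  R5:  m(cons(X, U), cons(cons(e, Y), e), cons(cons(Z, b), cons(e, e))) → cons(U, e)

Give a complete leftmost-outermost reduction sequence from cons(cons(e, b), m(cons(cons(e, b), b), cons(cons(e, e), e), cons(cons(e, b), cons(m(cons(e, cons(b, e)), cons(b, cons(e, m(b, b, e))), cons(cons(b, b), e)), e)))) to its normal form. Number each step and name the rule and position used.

1. cons(cons(e, b), m(cons(cons(e, b), b), cons(cons(e, e), e), cons(cons(e, b), cons(m(cons(e, cons(b, e)), cons(b, cons(e, m(b, b, e))), cons(cons(b, b), e)), e))))  →  cons(cons(e, b), m(cons(cons(e, b), b), cons(cons(e, e), e), cons(cons(e, b), cons(e, e))))   [R3 at 2.3.2.1]
2. cons(cons(e, b), m(cons(cons(e, b), b), cons(cons(e, e), e), cons(cons(e, b), cons(e, e))))  →  cons(cons(e, b), cons(b, e))   [R5 at 2]

cons(cons(e, b), cons(b, e))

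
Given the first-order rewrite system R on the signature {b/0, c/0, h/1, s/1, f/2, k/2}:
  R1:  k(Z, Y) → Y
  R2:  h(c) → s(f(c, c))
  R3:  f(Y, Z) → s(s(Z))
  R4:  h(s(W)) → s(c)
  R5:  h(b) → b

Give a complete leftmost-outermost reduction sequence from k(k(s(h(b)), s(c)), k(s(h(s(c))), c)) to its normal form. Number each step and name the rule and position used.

c

1. k(k(s(h(b)), s(c)), k(s(h(s(c))), c))  →  k(s(h(s(c))), c)   [R1 at ε]
2. k(s(h(s(c))), c)  →  c   [R1 at ε]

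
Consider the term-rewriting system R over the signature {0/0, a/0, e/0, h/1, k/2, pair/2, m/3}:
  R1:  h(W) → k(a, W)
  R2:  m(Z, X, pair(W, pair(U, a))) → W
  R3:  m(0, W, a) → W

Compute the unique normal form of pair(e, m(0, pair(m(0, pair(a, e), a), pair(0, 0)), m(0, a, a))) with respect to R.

pair(e, pair(pair(a, e), pair(0, 0)))

1. pair(e, m(0, pair(m(0, pair(a, e), a), pair(0, 0)), m(0, a, a)))  →  pair(e, m(0, pair(pair(a, e), pair(0, 0)), m(0, a, a)))   [R3 at 2.2.1]
2. pair(e, m(0, pair(pair(a, e), pair(0, 0)), m(0, a, a)))  →  pair(e, m(0, pair(pair(a, e), pair(0, 0)), a))   [R3 at 2.3]
3. pair(e, m(0, pair(pair(a, e), pair(0, 0)), a))  →  pair(e, pair(pair(a, e), pair(0, 0)))   [R3 at 2]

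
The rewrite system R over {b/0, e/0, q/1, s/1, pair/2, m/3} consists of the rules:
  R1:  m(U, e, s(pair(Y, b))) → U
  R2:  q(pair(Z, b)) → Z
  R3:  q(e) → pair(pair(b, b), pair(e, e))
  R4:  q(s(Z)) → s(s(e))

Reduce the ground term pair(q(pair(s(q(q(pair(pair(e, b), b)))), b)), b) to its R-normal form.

pair(s(e), b)

1. pair(q(pair(s(q(q(pair(pair(e, b), b)))), b)), b)  →  pair(s(q(q(pair(pair(e, b), b)))), b)   [R2 at 1]
2. pair(s(q(q(pair(pair(e, b), b)))), b)  →  pair(s(q(pair(e, b))), b)   [R2 at 1.1.1]
3. pair(s(q(pair(e, b))), b)  →  pair(s(e), b)   [R2 at 1.1]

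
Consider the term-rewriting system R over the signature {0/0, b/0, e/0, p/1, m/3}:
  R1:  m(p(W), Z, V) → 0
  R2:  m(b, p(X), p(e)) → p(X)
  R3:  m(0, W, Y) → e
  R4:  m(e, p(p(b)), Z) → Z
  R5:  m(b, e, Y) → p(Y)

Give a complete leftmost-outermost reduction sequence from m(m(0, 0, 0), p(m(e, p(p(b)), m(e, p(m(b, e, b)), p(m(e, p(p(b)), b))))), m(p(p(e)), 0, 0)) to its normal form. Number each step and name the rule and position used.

1. m(m(0, 0, 0), p(m(e, p(p(b)), m(e, p(m(b, e, b)), p(m(e, p(p(b)), b))))), m(p(p(e)), 0, 0))  →  m(e, p(m(e, p(p(b)), m(e, p(m(b, e, b)), p(m(e, p(p(b)), b))))), m(p(p(e)), 0, 0))   [R3 at 1]
2. m(e, p(m(e, p(p(b)), m(e, p(m(b, e, b)), p(m(e, p(p(b)), b))))), m(p(p(e)), 0, 0))  →  m(e, p(m(e, p(m(b, e, b)), p(m(e, p(p(b)), b)))), m(p(p(e)), 0, 0))   [R4 at 2.1]
3. m(e, p(m(e, p(m(b, e, b)), p(m(e, p(p(b)), b)))), m(p(p(e)), 0, 0))  →  m(e, p(m(e, p(p(b)), p(m(e, p(p(b)), b)))), m(p(p(e)), 0, 0))   [R5 at 2.1.2.1]
4. m(e, p(m(e, p(p(b)), p(m(e, p(p(b)), b)))), m(p(p(e)), 0, 0))  →  m(e, p(p(m(e, p(p(b)), b))), m(p(p(e)), 0, 0))   [R4 at 2.1]
5. m(e, p(p(m(e, p(p(b)), b))), m(p(p(e)), 0, 0))  →  m(e, p(p(b)), m(p(p(e)), 0, 0))   [R4 at 2.1.1]
6. m(e, p(p(b)), m(p(p(e)), 0, 0))  →  m(p(p(e)), 0, 0)   [R4 at ε]
7. m(p(p(e)), 0, 0)  →  0   [R1 at ε]

0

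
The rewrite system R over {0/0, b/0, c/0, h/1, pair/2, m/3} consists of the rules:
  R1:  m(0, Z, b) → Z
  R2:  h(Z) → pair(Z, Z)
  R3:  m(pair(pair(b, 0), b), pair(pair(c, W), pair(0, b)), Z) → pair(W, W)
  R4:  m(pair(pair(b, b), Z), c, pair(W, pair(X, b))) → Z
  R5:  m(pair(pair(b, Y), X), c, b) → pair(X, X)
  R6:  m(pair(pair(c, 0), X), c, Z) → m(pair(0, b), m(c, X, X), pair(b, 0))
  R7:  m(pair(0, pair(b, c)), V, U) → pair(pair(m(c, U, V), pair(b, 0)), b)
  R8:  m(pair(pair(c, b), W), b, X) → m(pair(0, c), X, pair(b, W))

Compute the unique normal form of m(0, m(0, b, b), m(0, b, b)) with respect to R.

b

1. m(0, m(0, b, b), m(0, b, b))  →  m(0, b, m(0, b, b))   [R1 at 2]
2. m(0, b, m(0, b, b))  →  m(0, b, b)   [R1 at 3]
3. m(0, b, b)  →  b   [R1 at ε]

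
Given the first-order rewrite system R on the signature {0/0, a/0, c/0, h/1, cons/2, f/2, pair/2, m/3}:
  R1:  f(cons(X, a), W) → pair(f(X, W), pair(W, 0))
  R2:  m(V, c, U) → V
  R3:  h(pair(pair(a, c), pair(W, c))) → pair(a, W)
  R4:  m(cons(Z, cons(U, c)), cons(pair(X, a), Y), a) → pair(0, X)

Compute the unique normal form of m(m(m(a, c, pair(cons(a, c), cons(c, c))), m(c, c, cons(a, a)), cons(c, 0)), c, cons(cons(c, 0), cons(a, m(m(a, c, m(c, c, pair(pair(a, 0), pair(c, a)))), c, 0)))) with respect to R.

a

1. m(m(m(a, c, pair(cons(a, c), cons(c, c))), m(c, c, cons(a, a)), cons(c, 0)), c, cons(cons(c, 0), cons(a, m(m(a, c, m(c, c, pair(pair(a, 0), pair(c, a)))), c, 0))))  →  m(m(a, c, pair(cons(a, c), cons(c, c))), m(c, c, cons(a, a)), cons(c, 0))   [R2 at ε]
2. m(m(a, c, pair(cons(a, c), cons(c, c))), m(c, c, cons(a, a)), cons(c, 0))  →  m(a, m(c, c, cons(a, a)), cons(c, 0))   [R2 at 1]
3. m(a, m(c, c, cons(a, a)), cons(c, 0))  →  m(a, c, cons(c, 0))   [R2 at 2]
4. m(a, c, cons(c, 0))  →  a   [R2 at ε]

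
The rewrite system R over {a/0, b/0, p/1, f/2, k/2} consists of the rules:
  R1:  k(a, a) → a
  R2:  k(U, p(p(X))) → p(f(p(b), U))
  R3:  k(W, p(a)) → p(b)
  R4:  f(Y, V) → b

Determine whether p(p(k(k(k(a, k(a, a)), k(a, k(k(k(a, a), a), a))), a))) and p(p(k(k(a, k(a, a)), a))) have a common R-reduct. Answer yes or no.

yes — NF(t₁) = p(p(a)), NF(t₂) = p(p(a))

Reduce t₁ = p(p(k(k(k(a, k(a, a)), k(a, k(k(k(a, a), a), a))), a))):
1. p(p(k(k(k(a, k(a, a)), k(a, k(k(k(a, a), a), a))), a)))  →  p(p(k(k(k(a, a), k(a, k(k(k(a, a), a), a))), a)))   [R1 at 1.1.1.1.2]
2. p(p(k(k(k(a, a), k(a, k(k(k(a, a), a), a))), a)))  →  p(p(k(k(a, k(a, k(k(k(a, a), a), a))), a)))   [R1 at 1.1.1.1]
3. p(p(k(k(a, k(a, k(k(k(a, a), a), a))), a)))  →  p(p(k(k(a, k(a, k(k(a, a), a))), a)))   [R1 at 1.1.1.2.2.1.1]
4. p(p(k(k(a, k(a, k(k(a, a), a))), a)))  →  p(p(k(k(a, k(a, k(a, a))), a)))   [R1 at 1.1.1.2.2.1]
5. p(p(k(k(a, k(a, k(a, a))), a)))  →  p(p(k(k(a, k(a, a)), a)))   [R1 at 1.1.1.2.2]
6. p(p(k(k(a, k(a, a)), a)))  →  p(p(k(k(a, a), a)))   [R1 at 1.1.1.2]
7. p(p(k(k(a, a), a)))  →  p(p(k(a, a)))   [R1 at 1.1.1]
8. p(p(k(a, a)))  →  p(p(a))   [R1 at 1.1]

Reduce t₂ = p(p(k(k(a, k(a, a)), a))):
1. p(p(k(k(a, k(a, a)), a)))  →  p(p(k(k(a, a), a)))   [R1 at 1.1.1.2]
2. p(p(k(k(a, a), a)))  →  p(p(k(a, a)))   [R1 at 1.1.1]
3. p(p(k(a, a)))  →  p(p(a))   [R1 at 1.1]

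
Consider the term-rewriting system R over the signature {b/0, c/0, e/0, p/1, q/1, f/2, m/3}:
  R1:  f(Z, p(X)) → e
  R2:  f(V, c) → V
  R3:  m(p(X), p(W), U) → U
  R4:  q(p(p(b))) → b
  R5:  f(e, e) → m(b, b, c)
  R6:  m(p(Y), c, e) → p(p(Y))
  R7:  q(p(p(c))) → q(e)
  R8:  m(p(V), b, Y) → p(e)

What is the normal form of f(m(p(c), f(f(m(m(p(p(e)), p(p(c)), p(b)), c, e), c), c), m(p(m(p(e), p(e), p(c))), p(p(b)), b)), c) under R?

1. f(m(p(c), f(f(m(m(p(p(e)), p(p(c)), p(b)), c, e), c), c), m(p(m(p(e), p(e), p(c))), p(p(b)), b)), c)  →  m(p(c), f(f(m(m(p(p(e)), p(p(c)), p(b)), c, e), c), c), m(p(m(p(e), p(e), p(c))), p(p(b)), b))   [R2 at ε]
2. m(p(c), f(f(m(m(p(p(e)), p(p(c)), p(b)), c, e), c), c), m(p(m(p(e), p(e), p(c))), p(p(b)), b))  →  m(p(c), f(m(m(p(p(e)), p(p(c)), p(b)), c, e), c), m(p(m(p(e), p(e), p(c))), p(p(b)), b))   [R2 at 2]
3. m(p(c), f(m(m(p(p(e)), p(p(c)), p(b)), c, e), c), m(p(m(p(e), p(e), p(c))), p(p(b)), b))  →  m(p(c), m(m(p(p(e)), p(p(c)), p(b)), c, e), m(p(m(p(e), p(e), p(c))), p(p(b)), b))   [R2 at 2]
4. m(p(c), m(m(p(p(e)), p(p(c)), p(b)), c, e), m(p(m(p(e), p(e), p(c))), p(p(b)), b))  →  m(p(c), m(p(b), c, e), m(p(m(p(e), p(e), p(c))), p(p(b)), b))   [R3 at 2.1]
5. m(p(c), m(p(b), c, e), m(p(m(p(e), p(e), p(c))), p(p(b)), b))  →  m(p(c), p(p(b)), m(p(m(p(e), p(e), p(c))), p(p(b)), b))   [R6 at 2]
6. m(p(c), p(p(b)), m(p(m(p(e), p(e), p(c))), p(p(b)), b))  →  m(p(m(p(e), p(e), p(c))), p(p(b)), b)   [R3 at ε]
7. m(p(m(p(e), p(e), p(c))), p(p(b)), b)  →  b   [R3 at ε]

b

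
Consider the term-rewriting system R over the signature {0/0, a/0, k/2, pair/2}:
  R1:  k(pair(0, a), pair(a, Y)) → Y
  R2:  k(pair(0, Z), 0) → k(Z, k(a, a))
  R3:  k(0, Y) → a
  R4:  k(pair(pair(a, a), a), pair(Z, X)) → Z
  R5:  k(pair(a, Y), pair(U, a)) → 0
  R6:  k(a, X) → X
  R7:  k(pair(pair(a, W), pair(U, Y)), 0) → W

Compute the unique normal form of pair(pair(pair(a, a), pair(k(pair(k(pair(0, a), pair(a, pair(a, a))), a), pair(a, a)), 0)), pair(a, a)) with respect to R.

1. pair(pair(pair(a, a), pair(k(pair(k(pair(0, a), pair(a, pair(a, a))), a), pair(a, a)), 0)), pair(a, a))  →  pair(pair(pair(a, a), pair(k(pair(pair(a, a), a), pair(a, a)), 0)), pair(a, a))   [R1 at 1.2.1.1.1]
2. pair(pair(pair(a, a), pair(k(pair(pair(a, a), a), pair(a, a)), 0)), pair(a, a))  →  pair(pair(pair(a, a), pair(a, 0)), pair(a, a))   [R4 at 1.2.1]

pair(pair(pair(a, a), pair(a, 0)), pair(a, a))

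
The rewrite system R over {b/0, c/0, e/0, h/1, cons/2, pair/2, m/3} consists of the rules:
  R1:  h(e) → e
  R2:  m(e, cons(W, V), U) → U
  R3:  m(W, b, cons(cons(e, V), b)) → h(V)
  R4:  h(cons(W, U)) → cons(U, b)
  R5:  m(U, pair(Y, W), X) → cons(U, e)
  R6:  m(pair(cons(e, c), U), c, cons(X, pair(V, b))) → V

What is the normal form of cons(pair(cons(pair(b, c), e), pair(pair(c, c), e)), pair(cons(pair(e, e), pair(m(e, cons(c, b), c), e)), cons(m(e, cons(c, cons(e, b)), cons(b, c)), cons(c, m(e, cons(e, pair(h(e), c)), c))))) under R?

cons(pair(cons(pair(b, c), e), pair(pair(c, c), e)), pair(cons(pair(e, e), pair(c, e)), cons(cons(b, c), cons(c, c))))

1. cons(pair(cons(pair(b, c), e), pair(pair(c, c), e)), pair(cons(pair(e, e), pair(m(e, cons(c, b), c), e)), cons(m(e, cons(c, cons(e, b)), cons(b, c)), cons(c, m(e, cons(e, pair(h(e), c)), c)))))  →  cons(pair(cons(pair(b, c), e), pair(pair(c, c), e)), pair(cons(pair(e, e), pair(c, e)), cons(m(e, cons(c, cons(e, b)), cons(b, c)), cons(c, m(e, cons(e, pair(h(e), c)), c)))))   [R2 at 2.1.2.1]
2. cons(pair(cons(pair(b, c), e), pair(pair(c, c), e)), pair(cons(pair(e, e), pair(c, e)), cons(m(e, cons(c, cons(e, b)), cons(b, c)), cons(c, m(e, cons(e, pair(h(e), c)), c)))))  →  cons(pair(cons(pair(b, c), e), pair(pair(c, c), e)), pair(cons(pair(e, e), pair(c, e)), cons(cons(b, c), cons(c, m(e, cons(e, pair(h(e), c)), c)))))   [R2 at 2.2.1]
3. cons(pair(cons(pair(b, c), e), pair(pair(c, c), e)), pair(cons(pair(e, e), pair(c, e)), cons(cons(b, c), cons(c, m(e, cons(e, pair(h(e), c)), c)))))  →  cons(pair(cons(pair(b, c), e), pair(pair(c, c), e)), pair(cons(pair(e, e), pair(c, e)), cons(cons(b, c), cons(c, c))))   [R2 at 2.2.2.2]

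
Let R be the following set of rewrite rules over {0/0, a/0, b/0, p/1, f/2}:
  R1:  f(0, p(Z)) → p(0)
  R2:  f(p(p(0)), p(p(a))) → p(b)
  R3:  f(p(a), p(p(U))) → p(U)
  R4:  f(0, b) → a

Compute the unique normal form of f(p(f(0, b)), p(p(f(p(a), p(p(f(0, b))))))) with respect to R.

1. f(p(f(0, b)), p(p(f(p(a), p(p(f(0, b)))))))  →  f(p(a), p(p(f(p(a), p(p(f(0, b)))))))   [R4 at 1.1]
2. f(p(a), p(p(f(p(a), p(p(f(0, b)))))))  →  p(f(p(a), p(p(f(0, b)))))   [R3 at ε]
3. p(f(p(a), p(p(f(0, b)))))  →  p(p(f(0, b)))   [R3 at 1]
4. p(p(f(0, b)))  →  p(p(a))   [R4 at 1.1]

p(p(a))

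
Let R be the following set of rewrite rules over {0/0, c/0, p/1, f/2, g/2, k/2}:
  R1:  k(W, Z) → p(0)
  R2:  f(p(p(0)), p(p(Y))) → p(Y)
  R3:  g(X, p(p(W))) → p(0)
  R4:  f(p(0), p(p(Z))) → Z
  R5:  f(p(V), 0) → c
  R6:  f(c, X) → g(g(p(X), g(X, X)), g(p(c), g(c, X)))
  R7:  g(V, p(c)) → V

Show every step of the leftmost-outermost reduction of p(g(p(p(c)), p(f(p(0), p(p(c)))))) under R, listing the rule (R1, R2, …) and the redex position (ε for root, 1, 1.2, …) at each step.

1. p(g(p(p(c)), p(f(p(0), p(p(c))))))  →  p(g(p(p(c)), p(c)))   [R4 at 1.2.1]
2. p(g(p(p(c)), p(c)))  →  p(p(p(c)))   [R7 at 1]

p(p(p(c)))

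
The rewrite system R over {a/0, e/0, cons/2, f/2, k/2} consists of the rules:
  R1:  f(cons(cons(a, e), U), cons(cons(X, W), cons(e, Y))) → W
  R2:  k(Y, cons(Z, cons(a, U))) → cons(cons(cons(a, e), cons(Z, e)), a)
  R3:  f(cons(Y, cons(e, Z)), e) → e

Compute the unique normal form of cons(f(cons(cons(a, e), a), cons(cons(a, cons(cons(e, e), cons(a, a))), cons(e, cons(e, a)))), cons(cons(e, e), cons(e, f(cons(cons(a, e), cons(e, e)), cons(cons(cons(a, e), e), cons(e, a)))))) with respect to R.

1. cons(f(cons(cons(a, e), a), cons(cons(a, cons(cons(e, e), cons(a, a))), cons(e, cons(e, a)))), cons(cons(e, e), cons(e, f(cons(cons(a, e), cons(e, e)), cons(cons(cons(a, e), e), cons(e, a))))))  →  cons(cons(cons(e, e), cons(a, a)), cons(cons(e, e), cons(e, f(cons(cons(a, e), cons(e, e)), cons(cons(cons(a, e), e), cons(e, a))))))   [R1 at 1]
2. cons(cons(cons(e, e), cons(a, a)), cons(cons(e, e), cons(e, f(cons(cons(a, e), cons(e, e)), cons(cons(cons(a, e), e), cons(e, a))))))  →  cons(cons(cons(e, e), cons(a, a)), cons(cons(e, e), cons(e, e)))   [R1 at 2.2.2]

cons(cons(cons(e, e), cons(a, a)), cons(cons(e, e), cons(e, e)))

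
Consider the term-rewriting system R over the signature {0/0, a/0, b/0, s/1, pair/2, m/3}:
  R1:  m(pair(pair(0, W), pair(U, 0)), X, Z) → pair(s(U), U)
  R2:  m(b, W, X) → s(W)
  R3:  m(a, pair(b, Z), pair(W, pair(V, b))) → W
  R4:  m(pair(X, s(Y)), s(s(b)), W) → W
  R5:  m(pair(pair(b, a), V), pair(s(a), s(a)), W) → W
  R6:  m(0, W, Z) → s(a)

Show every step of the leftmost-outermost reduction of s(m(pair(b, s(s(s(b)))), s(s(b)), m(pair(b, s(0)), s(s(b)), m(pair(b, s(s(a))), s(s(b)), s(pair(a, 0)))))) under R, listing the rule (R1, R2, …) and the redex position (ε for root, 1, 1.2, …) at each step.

1. s(m(pair(b, s(s(s(b)))), s(s(b)), m(pair(b, s(0)), s(s(b)), m(pair(b, s(s(a))), s(s(b)), s(pair(a, 0))))))  →  s(m(pair(b, s(0)), s(s(b)), m(pair(b, s(s(a))), s(s(b)), s(pair(a, 0)))))   [R4 at 1]
2. s(m(pair(b, s(0)), s(s(b)), m(pair(b, s(s(a))), s(s(b)), s(pair(a, 0)))))  →  s(m(pair(b, s(s(a))), s(s(b)), s(pair(a, 0))))   [R4 at 1]
3. s(m(pair(b, s(s(a))), s(s(b)), s(pair(a, 0))))  →  s(s(pair(a, 0)))   [R4 at 1]

s(s(pair(a, 0)))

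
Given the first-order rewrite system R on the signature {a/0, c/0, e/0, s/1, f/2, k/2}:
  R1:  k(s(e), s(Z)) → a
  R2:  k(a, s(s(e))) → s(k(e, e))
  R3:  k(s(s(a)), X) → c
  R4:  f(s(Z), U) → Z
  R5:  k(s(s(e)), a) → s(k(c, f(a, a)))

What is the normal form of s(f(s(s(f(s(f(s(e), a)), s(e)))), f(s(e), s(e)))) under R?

1. s(f(s(s(f(s(f(s(e), a)), s(e)))), f(s(e), s(e))))  →  s(s(f(s(f(s(e), a)), s(e))))   [R4 at 1]
2. s(s(f(s(f(s(e), a)), s(e))))  →  s(s(f(s(e), a)))   [R4 at 1.1]
3. s(s(f(s(e), a)))  →  s(s(e))   [R4 at 1.1]

s(s(e))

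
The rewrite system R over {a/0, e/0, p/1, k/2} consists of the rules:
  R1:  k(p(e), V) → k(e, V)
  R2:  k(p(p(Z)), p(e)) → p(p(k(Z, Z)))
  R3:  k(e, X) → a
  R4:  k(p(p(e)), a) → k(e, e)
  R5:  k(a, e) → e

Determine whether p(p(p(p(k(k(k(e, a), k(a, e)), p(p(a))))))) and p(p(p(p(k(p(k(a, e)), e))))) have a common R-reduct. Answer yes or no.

Reduce t₁ = p(p(p(p(k(k(k(e, a), k(a, e)), p(p(a))))))):
1. p(p(p(p(k(k(k(e, a), k(a, e)), p(p(a)))))))  →  p(p(p(p(k(k(a, k(a, e)), p(p(a)))))))   [R3 at 1.1.1.1.1.1]
2. p(p(p(p(k(k(a, k(a, e)), p(p(a)))))))  →  p(p(p(p(k(k(a, e), p(p(a)))))))   [R5 at 1.1.1.1.1.2]
3. p(p(p(p(k(k(a, e), p(p(a)))))))  →  p(p(p(p(k(e, p(p(a)))))))   [R5 at 1.1.1.1.1]
4. p(p(p(p(k(e, p(p(a)))))))  →  p(p(p(p(a))))   [R3 at 1.1.1.1]

Reduce t₂ = p(p(p(p(k(p(k(a, e)), e))))):
1. p(p(p(p(k(p(k(a, e)), e)))))  →  p(p(p(p(k(p(e), e)))))   [R5 at 1.1.1.1.1.1]
2. p(p(p(p(k(p(e), e)))))  →  p(p(p(p(k(e, e)))))   [R1 at 1.1.1.1]
3. p(p(p(p(k(e, e)))))  →  p(p(p(p(a))))   [R3 at 1.1.1.1]

yes — NF(t₁) = p(p(p(p(a)))), NF(t₂) = p(p(p(p(a))))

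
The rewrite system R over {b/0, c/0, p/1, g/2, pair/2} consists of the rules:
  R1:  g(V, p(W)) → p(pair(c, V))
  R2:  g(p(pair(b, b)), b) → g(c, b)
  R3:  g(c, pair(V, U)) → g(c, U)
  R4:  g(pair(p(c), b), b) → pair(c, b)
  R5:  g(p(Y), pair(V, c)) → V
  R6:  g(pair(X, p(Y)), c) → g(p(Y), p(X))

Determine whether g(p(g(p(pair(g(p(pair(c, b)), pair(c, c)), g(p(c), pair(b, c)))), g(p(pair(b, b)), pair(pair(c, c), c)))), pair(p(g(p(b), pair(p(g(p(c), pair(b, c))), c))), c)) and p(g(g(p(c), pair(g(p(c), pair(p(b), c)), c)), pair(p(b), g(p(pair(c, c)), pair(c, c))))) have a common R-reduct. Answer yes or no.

yes — NF(t₁) = p(p(b)), NF(t₂) = p(p(b))

Reduce t₁ = g(p(g(p(pair(g(p(pair(c, b)), pair(c, c)), g(p(c), pair(b, c)))), g(p(pair(b, b)), pair(pair(c, c), c)))), pair(p(g(p(b), pair(p(g(p(c), pair(b, c))), c))), c)):
1. g(p(g(p(pair(g(p(pair(c, b)), pair(c, c)), g(p(c), pair(b, c)))), g(p(pair(b, b)), pair(pair(c, c), c)))), pair(p(g(p(b), pair(p(g(p(c), pair(b, c))), c))), c))  →  p(g(p(b), pair(p(g(p(c), pair(b, c))), c)))   [R5 at ε]
2. p(g(p(b), pair(p(g(p(c), pair(b, c))), c)))  →  p(p(g(p(c), pair(b, c))))   [R5 at 1]
3. p(p(g(p(c), pair(b, c))))  →  p(p(b))   [R5 at 1.1]

Reduce t₂ = p(g(g(p(c), pair(g(p(c), pair(p(b), c)), c)), pair(p(b), g(p(pair(c, c)), pair(c, c))))):
1. p(g(g(p(c), pair(g(p(c), pair(p(b), c)), c)), pair(p(b), g(p(pair(c, c)), pair(c, c)))))  →  p(g(g(p(c), pair(p(b), c)), pair(p(b), g(p(pair(c, c)), pair(c, c)))))   [R5 at 1.1]
2. p(g(g(p(c), pair(p(b), c)), pair(p(b), g(p(pair(c, c)), pair(c, c)))))  →  p(g(p(b), pair(p(b), g(p(pair(c, c)), pair(c, c)))))   [R5 at 1.1]
3. p(g(p(b), pair(p(b), g(p(pair(c, c)), pair(c, c)))))  →  p(g(p(b), pair(p(b), c)))   [R5 at 1.2.2]
4. p(g(p(b), pair(p(b), c)))  →  p(p(b))   [R5 at 1]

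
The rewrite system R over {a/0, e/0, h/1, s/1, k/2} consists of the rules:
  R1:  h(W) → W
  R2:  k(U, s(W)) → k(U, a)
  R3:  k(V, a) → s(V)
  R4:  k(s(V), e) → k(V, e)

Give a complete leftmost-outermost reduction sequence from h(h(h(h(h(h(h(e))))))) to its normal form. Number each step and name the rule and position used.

e

1. h(h(h(h(h(h(h(e)))))))  →  h(h(h(h(h(h(e))))))   [R1 at ε]
2. h(h(h(h(h(h(e))))))  →  h(h(h(h(h(e)))))   [R1 at ε]
3. h(h(h(h(h(e)))))  →  h(h(h(h(e))))   [R1 at ε]
4. h(h(h(h(e))))  →  h(h(h(e)))   [R1 at ε]
5. h(h(h(e)))  →  h(h(e))   [R1 at ε]
6. h(h(e))  →  h(e)   [R1 at ε]
7. h(e)  →  e   [R1 at ε]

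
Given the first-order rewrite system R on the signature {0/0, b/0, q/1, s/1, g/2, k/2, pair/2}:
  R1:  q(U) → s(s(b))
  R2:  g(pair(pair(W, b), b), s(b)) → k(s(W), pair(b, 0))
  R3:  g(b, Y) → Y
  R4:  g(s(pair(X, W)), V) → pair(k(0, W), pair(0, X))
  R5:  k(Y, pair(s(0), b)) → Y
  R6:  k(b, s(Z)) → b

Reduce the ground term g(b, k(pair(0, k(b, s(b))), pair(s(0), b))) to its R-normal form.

pair(0, b)

1. g(b, k(pair(0, k(b, s(b))), pair(s(0), b)))  →  k(pair(0, k(b, s(b))), pair(s(0), b))   [R3 at ε]
2. k(pair(0, k(b, s(b))), pair(s(0), b))  →  pair(0, k(b, s(b)))   [R5 at ε]
3. pair(0, k(b, s(b)))  →  pair(0, b)   [R6 at 2]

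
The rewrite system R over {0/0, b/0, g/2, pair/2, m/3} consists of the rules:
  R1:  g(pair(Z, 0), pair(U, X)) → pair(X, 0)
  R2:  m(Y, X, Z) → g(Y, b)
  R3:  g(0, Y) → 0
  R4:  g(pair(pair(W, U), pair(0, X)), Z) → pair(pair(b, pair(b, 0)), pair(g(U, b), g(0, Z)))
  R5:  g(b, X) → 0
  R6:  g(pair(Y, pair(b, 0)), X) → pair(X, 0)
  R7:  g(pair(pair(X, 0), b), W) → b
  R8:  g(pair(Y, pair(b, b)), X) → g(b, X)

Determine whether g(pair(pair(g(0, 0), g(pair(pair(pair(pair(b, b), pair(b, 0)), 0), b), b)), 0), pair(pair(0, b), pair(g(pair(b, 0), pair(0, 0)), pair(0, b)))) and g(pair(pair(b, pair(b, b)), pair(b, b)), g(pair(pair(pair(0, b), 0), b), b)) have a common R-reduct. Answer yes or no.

no — NF(t₁) = pair(pair(pair(0, 0), pair(0, b)), 0), NF(t₂) = 0

Reduce t₁ = g(pair(pair(g(0, 0), g(pair(pair(pair(pair(b, b), pair(b, 0)), 0), b), b)), 0), pair(pair(0, b), pair(g(pair(b, 0), pair(0, 0)), pair(0, b)))):
1. g(pair(pair(g(0, 0), g(pair(pair(pair(pair(b, b), pair(b, 0)), 0), b), b)), 0), pair(pair(0, b), pair(g(pair(b, 0), pair(0, 0)), pair(0, b))))  →  pair(pair(g(pair(b, 0), pair(0, 0)), pair(0, b)), 0)   [R1 at ε]
2. pair(pair(g(pair(b, 0), pair(0, 0)), pair(0, b)), 0)  →  pair(pair(pair(0, 0), pair(0, b)), 0)   [R1 at 1.1]

Reduce t₂ = g(pair(pair(b, pair(b, b)), pair(b, b)), g(pair(pair(pair(0, b), 0), b), b)):
1. g(pair(pair(b, pair(b, b)), pair(b, b)), g(pair(pair(pair(0, b), 0), b), b))  →  g(b, g(pair(pair(pair(0, b), 0), b), b))   [R8 at ε]
2. g(b, g(pair(pair(pair(0, b), 0), b), b))  →  0   [R5 at ε]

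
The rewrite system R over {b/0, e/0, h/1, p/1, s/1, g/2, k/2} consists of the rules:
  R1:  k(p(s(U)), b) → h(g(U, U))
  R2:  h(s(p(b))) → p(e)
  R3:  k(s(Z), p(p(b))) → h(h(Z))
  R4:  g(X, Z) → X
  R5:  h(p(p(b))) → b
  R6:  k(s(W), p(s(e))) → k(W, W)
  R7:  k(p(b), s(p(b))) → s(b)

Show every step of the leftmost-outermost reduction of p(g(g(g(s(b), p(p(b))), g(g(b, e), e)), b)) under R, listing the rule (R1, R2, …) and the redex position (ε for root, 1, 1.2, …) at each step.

p(s(b))

1. p(g(g(g(s(b), p(p(b))), g(g(b, e), e)), b))  →  p(g(g(s(b), p(p(b))), g(g(b, e), e)))   [R4 at 1]
2. p(g(g(s(b), p(p(b))), g(g(b, e), e)))  →  p(g(s(b), p(p(b))))   [R4 at 1]
3. p(g(s(b), p(p(b))))  →  p(s(b))   [R4 at 1]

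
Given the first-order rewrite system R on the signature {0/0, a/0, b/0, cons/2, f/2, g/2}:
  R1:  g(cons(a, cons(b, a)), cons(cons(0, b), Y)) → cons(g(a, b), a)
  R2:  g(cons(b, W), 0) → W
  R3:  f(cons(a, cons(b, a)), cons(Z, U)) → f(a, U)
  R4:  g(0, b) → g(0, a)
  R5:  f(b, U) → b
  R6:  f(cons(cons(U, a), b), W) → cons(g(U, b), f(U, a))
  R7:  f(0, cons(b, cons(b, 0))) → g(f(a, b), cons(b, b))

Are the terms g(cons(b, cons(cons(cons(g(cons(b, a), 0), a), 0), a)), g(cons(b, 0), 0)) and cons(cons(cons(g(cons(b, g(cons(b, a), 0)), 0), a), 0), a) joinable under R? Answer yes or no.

Reduce t₁ = g(cons(b, cons(cons(cons(g(cons(b, a), 0), a), 0), a)), g(cons(b, 0), 0)):
1. g(cons(b, cons(cons(cons(g(cons(b, a), 0), a), 0), a)), g(cons(b, 0), 0))  →  g(cons(b, cons(cons(cons(a, a), 0), a)), g(cons(b, 0), 0))   [R2 at 1.2.1.1.1]
2. g(cons(b, cons(cons(cons(a, a), 0), a)), g(cons(b, 0), 0))  →  g(cons(b, cons(cons(cons(a, a), 0), a)), 0)   [R2 at 2]
3. g(cons(b, cons(cons(cons(a, a), 0), a)), 0)  →  cons(cons(cons(a, a), 0), a)   [R2 at ε]

Reduce t₂ = cons(cons(cons(g(cons(b, g(cons(b, a), 0)), 0), a), 0), a):
1. cons(cons(cons(g(cons(b, g(cons(b, a), 0)), 0), a), 0), a)  →  cons(cons(cons(g(cons(b, a), 0), a), 0), a)   [R2 at 1.1.1]
2. cons(cons(cons(g(cons(b, a), 0), a), 0), a)  →  cons(cons(cons(a, a), 0), a)   [R2 at 1.1.1]

yes — NF(t₁) = cons(cons(cons(a, a), 0), a), NF(t₂) = cons(cons(cons(a, a), 0), a)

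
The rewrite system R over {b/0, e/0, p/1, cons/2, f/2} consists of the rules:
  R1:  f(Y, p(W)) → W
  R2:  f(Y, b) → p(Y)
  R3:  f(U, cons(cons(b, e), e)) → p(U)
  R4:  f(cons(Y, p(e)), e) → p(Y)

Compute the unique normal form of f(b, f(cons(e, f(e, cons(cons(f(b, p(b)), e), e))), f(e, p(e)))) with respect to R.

e

1. f(b, f(cons(e, f(e, cons(cons(f(b, p(b)), e), e))), f(e, p(e))))  →  f(b, f(cons(e, f(e, cons(cons(b, e), e))), f(e, p(e))))   [R1 at 2.1.2.2.1.1]
2. f(b, f(cons(e, f(e, cons(cons(b, e), e))), f(e, p(e))))  →  f(b, f(cons(e, p(e)), f(e, p(e))))   [R3 at 2.1.2]
3. f(b, f(cons(e, p(e)), f(e, p(e))))  →  f(b, f(cons(e, p(e)), e))   [R1 at 2.2]
4. f(b, f(cons(e, p(e)), e))  →  f(b, p(e))   [R4 at 2]
5. f(b, p(e))  →  e   [R1 at ε]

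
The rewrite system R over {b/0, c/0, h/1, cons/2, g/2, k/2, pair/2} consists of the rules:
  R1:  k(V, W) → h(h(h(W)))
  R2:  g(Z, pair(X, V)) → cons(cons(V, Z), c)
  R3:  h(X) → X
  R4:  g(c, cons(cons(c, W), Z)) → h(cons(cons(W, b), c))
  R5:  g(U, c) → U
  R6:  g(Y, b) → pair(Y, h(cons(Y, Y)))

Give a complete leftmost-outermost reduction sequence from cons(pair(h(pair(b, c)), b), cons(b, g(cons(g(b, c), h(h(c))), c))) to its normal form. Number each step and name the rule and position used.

cons(pair(pair(b, c), b), cons(b, cons(b, c)))

1. cons(pair(h(pair(b, c)), b), cons(b, g(cons(g(b, c), h(h(c))), c)))  →  cons(pair(pair(b, c), b), cons(b, g(cons(g(b, c), h(h(c))), c)))   [R3 at 1.1]
2. cons(pair(pair(b, c), b), cons(b, g(cons(g(b, c), h(h(c))), c)))  →  cons(pair(pair(b, c), b), cons(b, cons(g(b, c), h(h(c)))))   [R5 at 2.2]
3. cons(pair(pair(b, c), b), cons(b, cons(g(b, c), h(h(c)))))  →  cons(pair(pair(b, c), b), cons(b, cons(b, h(h(c)))))   [R5 at 2.2.1]
4. cons(pair(pair(b, c), b), cons(b, cons(b, h(h(c)))))  →  cons(pair(pair(b, c), b), cons(b, cons(b, h(c))))   [R3 at 2.2.2]
5. cons(pair(pair(b, c), b), cons(b, cons(b, h(c))))  →  cons(pair(pair(b, c), b), cons(b, cons(b, c)))   [R3 at 2.2.2]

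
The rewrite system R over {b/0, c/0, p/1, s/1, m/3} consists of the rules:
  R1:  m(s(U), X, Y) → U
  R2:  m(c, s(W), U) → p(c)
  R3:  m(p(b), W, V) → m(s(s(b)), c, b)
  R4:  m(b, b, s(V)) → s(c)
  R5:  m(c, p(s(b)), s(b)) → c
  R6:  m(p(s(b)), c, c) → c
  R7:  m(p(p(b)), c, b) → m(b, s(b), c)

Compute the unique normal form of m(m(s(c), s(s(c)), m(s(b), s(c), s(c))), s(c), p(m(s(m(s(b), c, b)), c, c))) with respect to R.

p(c)

1. m(m(s(c), s(s(c)), m(s(b), s(c), s(c))), s(c), p(m(s(m(s(b), c, b)), c, c)))  →  m(c, s(c), p(m(s(m(s(b), c, b)), c, c)))   [R1 at 1]
2. m(c, s(c), p(m(s(m(s(b), c, b)), c, c)))  →  p(c)   [R2 at ε]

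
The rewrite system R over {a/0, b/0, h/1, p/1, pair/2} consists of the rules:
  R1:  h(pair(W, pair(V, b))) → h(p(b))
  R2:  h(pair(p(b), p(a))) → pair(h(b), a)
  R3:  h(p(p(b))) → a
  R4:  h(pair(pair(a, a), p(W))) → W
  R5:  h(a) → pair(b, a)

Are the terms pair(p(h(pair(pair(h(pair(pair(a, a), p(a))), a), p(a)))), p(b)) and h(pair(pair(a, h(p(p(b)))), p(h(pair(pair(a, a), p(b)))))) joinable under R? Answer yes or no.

Reduce t₁ = pair(p(h(pair(pair(h(pair(pair(a, a), p(a))), a), p(a)))), p(b)):
1. pair(p(h(pair(pair(h(pair(pair(a, a), p(a))), a), p(a)))), p(b))  →  pair(p(h(pair(pair(a, a), p(a)))), p(b))   [R4 at 1.1.1.1.1]
2. pair(p(h(pair(pair(a, a), p(a)))), p(b))  →  pair(p(a), p(b))   [R4 at 1.1]

Reduce t₂ = h(pair(pair(a, h(p(p(b)))), p(h(pair(pair(a, a), p(b)))))):
1. h(pair(pair(a, h(p(p(b)))), p(h(pair(pair(a, a), p(b))))))  →  h(pair(pair(a, a), p(h(pair(pair(a, a), p(b))))))   [R3 at 1.1.2]
2. h(pair(pair(a, a), p(h(pair(pair(a, a), p(b))))))  →  h(pair(pair(a, a), p(b)))   [R4 at ε]
3. h(pair(pair(a, a), p(b)))  →  b   [R4 at ε]

no — NF(t₁) = pair(p(a), p(b)), NF(t₂) = b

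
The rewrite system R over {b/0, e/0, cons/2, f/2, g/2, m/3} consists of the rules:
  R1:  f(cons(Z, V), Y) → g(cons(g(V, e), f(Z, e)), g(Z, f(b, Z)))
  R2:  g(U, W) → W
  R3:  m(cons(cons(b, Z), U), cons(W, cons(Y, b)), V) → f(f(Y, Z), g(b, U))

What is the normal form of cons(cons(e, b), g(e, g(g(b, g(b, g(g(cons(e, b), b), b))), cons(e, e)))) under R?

1. cons(cons(e, b), g(e, g(g(b, g(b, g(g(cons(e, b), b), b))), cons(e, e))))  →  cons(cons(e, b), g(g(b, g(b, g(g(cons(e, b), b), b))), cons(e, e)))   [R2 at 2]
2. cons(cons(e, b), g(g(b, g(b, g(g(cons(e, b), b), b))), cons(e, e)))  →  cons(cons(e, b), cons(e, e))   [R2 at 2]

cons(cons(e, b), cons(e, e))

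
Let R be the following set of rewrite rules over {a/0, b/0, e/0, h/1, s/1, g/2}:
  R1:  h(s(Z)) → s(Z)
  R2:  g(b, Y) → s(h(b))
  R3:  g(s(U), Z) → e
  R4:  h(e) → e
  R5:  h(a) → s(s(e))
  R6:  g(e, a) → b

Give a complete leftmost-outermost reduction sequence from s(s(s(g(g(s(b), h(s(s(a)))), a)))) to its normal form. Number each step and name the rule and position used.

1. s(s(s(g(g(s(b), h(s(s(a)))), a))))  →  s(s(s(g(e, a))))   [R3 at 1.1.1.1]
2. s(s(s(g(e, a))))  →  s(s(s(b)))   [R6 at 1.1.1]

s(s(s(b)))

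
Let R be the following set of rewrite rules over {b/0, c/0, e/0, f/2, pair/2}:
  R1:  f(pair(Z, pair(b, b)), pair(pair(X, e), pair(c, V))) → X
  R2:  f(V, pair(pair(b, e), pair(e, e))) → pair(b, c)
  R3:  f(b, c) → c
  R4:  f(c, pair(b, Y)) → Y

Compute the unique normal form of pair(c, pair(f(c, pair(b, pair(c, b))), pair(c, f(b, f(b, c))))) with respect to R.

pair(c, pair(pair(c, b), pair(c, c)))

1. pair(c, pair(f(c, pair(b, pair(c, b))), pair(c, f(b, f(b, c)))))  →  pair(c, pair(pair(c, b), pair(c, f(b, f(b, c)))))   [R4 at 2.1]
2. pair(c, pair(pair(c, b), pair(c, f(b, f(b, c)))))  →  pair(c, pair(pair(c, b), pair(c, f(b, c))))   [R3 at 2.2.2.2]
3. pair(c, pair(pair(c, b), pair(c, f(b, c))))  →  pair(c, pair(pair(c, b), pair(c, c)))   [R3 at 2.2.2]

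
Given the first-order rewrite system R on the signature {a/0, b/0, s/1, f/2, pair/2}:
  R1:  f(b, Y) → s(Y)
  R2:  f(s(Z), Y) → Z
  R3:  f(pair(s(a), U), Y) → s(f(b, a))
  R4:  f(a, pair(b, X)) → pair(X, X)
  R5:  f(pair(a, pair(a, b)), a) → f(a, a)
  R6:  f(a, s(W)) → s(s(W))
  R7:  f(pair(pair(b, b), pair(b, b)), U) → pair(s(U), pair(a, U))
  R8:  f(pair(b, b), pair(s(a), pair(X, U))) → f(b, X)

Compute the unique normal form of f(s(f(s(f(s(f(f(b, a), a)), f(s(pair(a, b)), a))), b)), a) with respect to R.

1. f(s(f(s(f(s(f(f(b, a), a)), f(s(pair(a, b)), a))), b)), a)  →  f(s(f(s(f(f(b, a), a)), f(s(pair(a, b)), a))), b)   [R2 at ε]
2. f(s(f(s(f(f(b, a), a)), f(s(pair(a, b)), a))), b)  →  f(s(f(f(b, a), a)), f(s(pair(a, b)), a))   [R2 at ε]
3. f(s(f(f(b, a), a)), f(s(pair(a, b)), a))  →  f(f(b, a), a)   [R2 at ε]
4. f(f(b, a), a)  →  f(s(a), a)   [R1 at 1]
5. f(s(a), a)  →  a   [R2 at ε]

a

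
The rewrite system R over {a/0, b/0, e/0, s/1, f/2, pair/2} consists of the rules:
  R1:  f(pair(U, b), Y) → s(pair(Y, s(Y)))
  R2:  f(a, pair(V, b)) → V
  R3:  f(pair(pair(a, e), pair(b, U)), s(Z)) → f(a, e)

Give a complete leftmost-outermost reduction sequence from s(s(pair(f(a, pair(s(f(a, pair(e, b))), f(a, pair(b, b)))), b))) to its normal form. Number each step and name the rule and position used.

s(s(pair(s(e), b)))

1. s(s(pair(f(a, pair(s(f(a, pair(e, b))), f(a, pair(b, b)))), b)))  →  s(s(pair(f(a, pair(s(e), f(a, pair(b, b)))), b)))   [R2 at 1.1.1.2.1.1]
2. s(s(pair(f(a, pair(s(e), f(a, pair(b, b)))), b)))  →  s(s(pair(f(a, pair(s(e), b)), b)))   [R2 at 1.1.1.2.2]
3. s(s(pair(f(a, pair(s(e), b)), b)))  →  s(s(pair(s(e), b)))   [R2 at 1.1.1]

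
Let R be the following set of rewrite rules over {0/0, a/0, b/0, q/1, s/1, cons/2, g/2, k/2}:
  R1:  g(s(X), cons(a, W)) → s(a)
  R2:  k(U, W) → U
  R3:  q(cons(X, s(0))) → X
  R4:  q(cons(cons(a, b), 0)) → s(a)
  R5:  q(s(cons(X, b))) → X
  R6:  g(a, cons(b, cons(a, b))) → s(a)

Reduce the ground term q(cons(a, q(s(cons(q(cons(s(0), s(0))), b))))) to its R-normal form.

1. q(cons(a, q(s(cons(q(cons(s(0), s(0))), b)))))  →  q(cons(a, q(cons(s(0), s(0)))))   [R5 at 1.2]
2. q(cons(a, q(cons(s(0), s(0)))))  →  q(cons(a, s(0)))   [R3 at 1.2]
3. q(cons(a, s(0)))  →  a   [R3 at ε]

a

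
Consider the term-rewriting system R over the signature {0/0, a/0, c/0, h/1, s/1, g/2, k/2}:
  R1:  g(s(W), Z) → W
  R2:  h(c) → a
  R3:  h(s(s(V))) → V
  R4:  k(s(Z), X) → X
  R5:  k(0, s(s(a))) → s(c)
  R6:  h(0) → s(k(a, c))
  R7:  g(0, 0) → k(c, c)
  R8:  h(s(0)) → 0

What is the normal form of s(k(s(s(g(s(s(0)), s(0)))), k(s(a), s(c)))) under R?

s(s(c))

1. s(k(s(s(g(s(s(0)), s(0)))), k(s(a), s(c))))  →  s(k(s(a), s(c)))   [R4 at 1]
2. s(k(s(a), s(c)))  →  s(s(c))   [R4 at 1]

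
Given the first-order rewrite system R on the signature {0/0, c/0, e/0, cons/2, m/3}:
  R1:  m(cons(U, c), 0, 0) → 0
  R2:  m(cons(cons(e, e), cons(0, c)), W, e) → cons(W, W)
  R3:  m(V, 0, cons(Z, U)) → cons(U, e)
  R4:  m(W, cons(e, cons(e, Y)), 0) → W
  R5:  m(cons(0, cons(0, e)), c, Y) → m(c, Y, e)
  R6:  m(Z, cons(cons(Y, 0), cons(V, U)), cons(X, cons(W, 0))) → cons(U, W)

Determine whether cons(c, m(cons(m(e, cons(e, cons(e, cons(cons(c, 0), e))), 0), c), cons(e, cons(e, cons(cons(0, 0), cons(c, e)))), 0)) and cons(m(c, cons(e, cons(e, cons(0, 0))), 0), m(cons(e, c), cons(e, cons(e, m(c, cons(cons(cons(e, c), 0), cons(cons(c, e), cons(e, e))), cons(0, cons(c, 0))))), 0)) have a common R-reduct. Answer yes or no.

yes — NF(t₁) = cons(c, cons(e, c)), NF(t₂) = cons(c, cons(e, c))

Reduce t₁ = cons(c, m(cons(m(e, cons(e, cons(e, cons(cons(c, 0), e))), 0), c), cons(e, cons(e, cons(cons(0, 0), cons(c, e)))), 0)):
1. cons(c, m(cons(m(e, cons(e, cons(e, cons(cons(c, 0), e))), 0), c), cons(e, cons(e, cons(cons(0, 0), cons(c, e)))), 0))  →  cons(c, cons(m(e, cons(e, cons(e, cons(cons(c, 0), e))), 0), c))   [R4 at 2]
2. cons(c, cons(m(e, cons(e, cons(e, cons(cons(c, 0), e))), 0), c))  →  cons(c, cons(e, c))   [R4 at 2.1]

Reduce t₂ = cons(m(c, cons(e, cons(e, cons(0, 0))), 0), m(cons(e, c), cons(e, cons(e, m(c, cons(cons(cons(e, c), 0), cons(cons(c, e), cons(e, e))), cons(0, cons(c, 0))))), 0)):
1. cons(m(c, cons(e, cons(e, cons(0, 0))), 0), m(cons(e, c), cons(e, cons(e, m(c, cons(cons(cons(e, c), 0), cons(cons(c, e), cons(e, e))), cons(0, cons(c, 0))))), 0))  →  cons(c, m(cons(e, c), cons(e, cons(e, m(c, cons(cons(cons(e, c), 0), cons(cons(c, e), cons(e, e))), cons(0, cons(c, 0))))), 0))   [R4 at 1]
2. cons(c, m(cons(e, c), cons(e, cons(e, m(c, cons(cons(cons(e, c), 0), cons(cons(c, e), cons(e, e))), cons(0, cons(c, 0))))), 0))  →  cons(c, cons(e, c))   [R4 at 2]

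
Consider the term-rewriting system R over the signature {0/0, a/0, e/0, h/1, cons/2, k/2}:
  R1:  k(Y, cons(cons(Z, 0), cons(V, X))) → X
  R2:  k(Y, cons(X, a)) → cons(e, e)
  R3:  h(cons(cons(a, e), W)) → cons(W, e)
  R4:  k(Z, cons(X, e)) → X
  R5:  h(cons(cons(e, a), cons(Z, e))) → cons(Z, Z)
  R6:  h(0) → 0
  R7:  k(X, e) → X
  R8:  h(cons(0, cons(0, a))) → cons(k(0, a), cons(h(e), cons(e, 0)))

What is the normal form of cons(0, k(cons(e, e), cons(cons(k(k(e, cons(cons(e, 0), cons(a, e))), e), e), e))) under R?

cons(0, cons(e, e))

1. cons(0, k(cons(e, e), cons(cons(k(k(e, cons(cons(e, 0), cons(a, e))), e), e), e)))  →  cons(0, cons(k(k(e, cons(cons(e, 0), cons(a, e))), e), e))   [R4 at 2]
2. cons(0, cons(k(k(e, cons(cons(e, 0), cons(a, e))), e), e))  →  cons(0, cons(k(e, cons(cons(e, 0), cons(a, e))), e))   [R7 at 2.1]
3. cons(0, cons(k(e, cons(cons(e, 0), cons(a, e))), e))  →  cons(0, cons(e, e))   [R1 at 2.1]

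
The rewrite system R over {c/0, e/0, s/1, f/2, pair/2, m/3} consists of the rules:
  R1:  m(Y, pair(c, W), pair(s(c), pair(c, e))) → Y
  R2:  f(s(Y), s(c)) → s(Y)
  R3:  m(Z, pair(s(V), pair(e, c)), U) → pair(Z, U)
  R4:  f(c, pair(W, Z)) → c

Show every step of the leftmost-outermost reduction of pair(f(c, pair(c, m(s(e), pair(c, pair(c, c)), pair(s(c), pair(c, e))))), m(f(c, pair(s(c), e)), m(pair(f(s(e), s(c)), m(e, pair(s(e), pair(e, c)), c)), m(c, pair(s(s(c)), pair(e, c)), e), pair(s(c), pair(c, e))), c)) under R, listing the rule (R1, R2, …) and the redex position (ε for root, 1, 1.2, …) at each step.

1. pair(f(c, pair(c, m(s(e), pair(c, pair(c, c)), pair(s(c), pair(c, e))))), m(f(c, pair(s(c), e)), m(pair(f(s(e), s(c)), m(e, pair(s(e), pair(e, c)), c)), m(c, pair(s(s(c)), pair(e, c)), e), pair(s(c), pair(c, e))), c))  →  pair(c, m(f(c, pair(s(c), e)), m(pair(f(s(e), s(c)), m(e, pair(s(e), pair(e, c)), c)), m(c, pair(s(s(c)), pair(e, c)), e), pair(s(c), pair(c, e))), c))   [R4 at 1]
2. pair(c, m(f(c, pair(s(c), e)), m(pair(f(s(e), s(c)), m(e, pair(s(e), pair(e, c)), c)), m(c, pair(s(s(c)), pair(e, c)), e), pair(s(c), pair(c, e))), c))  →  pair(c, m(c, m(pair(f(s(e), s(c)), m(e, pair(s(e), pair(e, c)), c)), m(c, pair(s(s(c)), pair(e, c)), e), pair(s(c), pair(c, e))), c))   [R4 at 2.1]
3. pair(c, m(c, m(pair(f(s(e), s(c)), m(e, pair(s(e), pair(e, c)), c)), m(c, pair(s(s(c)), pair(e, c)), e), pair(s(c), pair(c, e))), c))  →  pair(c, m(c, m(pair(s(e), m(e, pair(s(e), pair(e, c)), c)), m(c, pair(s(s(c)), pair(e, c)), e), pair(s(c), pair(c, e))), c))   [R2 at 2.2.1.1]
4. pair(c, m(c, m(pair(s(e), m(e, pair(s(e), pair(e, c)), c)), m(c, pair(s(s(c)), pair(e, c)), e), pair(s(c), pair(c, e))), c))  →  pair(c, m(c, m(pair(s(e), pair(e, c)), m(c, pair(s(s(c)), pair(e, c)), e), pair(s(c), pair(c, e))), c))   [R3 at 2.2.1.2]
5. pair(c, m(c, m(pair(s(e), pair(e, c)), m(c, pair(s(s(c)), pair(e, c)), e), pair(s(c), pair(c, e))), c))  →  pair(c, m(c, m(pair(s(e), pair(e, c)), pair(c, e), pair(s(c), pair(c, e))), c))   [R3 at 2.2.2]
6. pair(c, m(c, m(pair(s(e), pair(e, c)), pair(c, e), pair(s(c), pair(c, e))), c))  →  pair(c, m(c, pair(s(e), pair(e, c)), c))   [R1 at 2.2]
7. pair(c, m(c, pair(s(e), pair(e, c)), c))  →  pair(c, pair(c, c))   [R3 at 2]

pair(c, pair(c, c))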